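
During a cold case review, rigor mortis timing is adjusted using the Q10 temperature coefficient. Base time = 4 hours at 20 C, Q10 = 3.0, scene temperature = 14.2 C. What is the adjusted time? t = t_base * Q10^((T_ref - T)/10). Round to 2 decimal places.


Rigor mortis time adjustment:
Exponent = (T_ref - T_actual) / 10 = (20 - 14.2) / 10 = 0.58
Q10 factor = 3.0^0.58 = 1.89117
t_adjusted = 4 * 1.89117 = 7.56 hours

7.56


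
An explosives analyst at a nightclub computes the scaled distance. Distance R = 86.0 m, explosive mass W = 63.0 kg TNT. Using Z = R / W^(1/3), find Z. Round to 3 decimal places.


Scaled distance calculation:
W^(1/3) = 63.0^(1/3) = 3.979057
Z = R / W^(1/3) = 86.0 / 3.979057
Z = 21.613 m/kg^(1/3)

21.613


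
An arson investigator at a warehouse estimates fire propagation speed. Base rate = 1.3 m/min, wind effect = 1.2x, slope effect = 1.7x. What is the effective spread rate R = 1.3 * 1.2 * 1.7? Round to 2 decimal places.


Fire spread rate calculation:
R = R0 * wind_factor * slope_factor
= 1.3 * 1.2 * 1.7
= 1.56 * 1.7
= 2.65 m/min

2.65


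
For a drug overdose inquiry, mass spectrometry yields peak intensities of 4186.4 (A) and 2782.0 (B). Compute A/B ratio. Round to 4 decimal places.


Spectral peak ratio:
Peak A = 4186.4 counts
Peak B = 2782.0 counts
Ratio = 4186.4 / 2782.0 = 1.5048

1.5048


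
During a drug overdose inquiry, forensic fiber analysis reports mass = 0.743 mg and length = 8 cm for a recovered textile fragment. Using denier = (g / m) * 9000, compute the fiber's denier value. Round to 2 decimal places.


Denier calculation:
Mass in grams = 0.743 mg / 1000 = 0.000743 g
Length in meters = 8 cm / 100 = 0.08 m
Linear density = mass / length = 0.000743 / 0.08 = 0.0092875 g/m
Denier = (g/m) * 9000 = 0.0092875 * 9000 = 83.59

83.59


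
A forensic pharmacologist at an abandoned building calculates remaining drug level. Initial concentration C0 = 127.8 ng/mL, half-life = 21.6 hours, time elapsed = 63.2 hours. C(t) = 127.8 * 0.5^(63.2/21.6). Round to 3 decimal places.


Drug concentration decay:
Number of half-lives = t / t_half = 63.2 / 21.6 = 2.925926
Decay factor = 0.5^2.925926 = 0.13158564
C(t) = 127.8 * 0.13158564 = 16.817 ng/mL

16.817


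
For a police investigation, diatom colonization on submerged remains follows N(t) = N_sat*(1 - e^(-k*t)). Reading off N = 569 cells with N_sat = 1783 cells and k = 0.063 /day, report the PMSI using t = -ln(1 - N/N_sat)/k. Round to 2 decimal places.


PMSI from diatom colonization curve:
N / N_sat = 569 / 1783 = 0.319125
1 - N/N_sat = 0.680875
ln(1 - N/N_sat) = -0.384377
t = -ln(1 - N/N_sat) / k = -(-0.384377) / 0.063 = 6.10 days

6.10


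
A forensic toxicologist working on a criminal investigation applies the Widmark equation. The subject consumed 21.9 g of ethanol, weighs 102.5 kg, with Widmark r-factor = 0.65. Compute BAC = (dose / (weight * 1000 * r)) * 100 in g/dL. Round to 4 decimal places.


Applying the Widmark formula:
BAC = (dose_g / (body_wt * 1000 * r)) * 100
Denominator = 102.5 * 1000 * 0.65 = 66625
BAC = (21.9 / 66625) * 100
BAC = 0.0329 g/dL

0.0329


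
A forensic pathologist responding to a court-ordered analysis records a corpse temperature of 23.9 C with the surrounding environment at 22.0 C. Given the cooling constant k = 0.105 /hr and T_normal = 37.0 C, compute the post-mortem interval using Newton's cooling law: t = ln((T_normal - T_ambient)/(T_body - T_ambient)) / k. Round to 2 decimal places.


Using Newton's law of cooling:
t = ln((T_normal - T_ambient) / (T_body - T_ambient)) / k
T_normal - T_ambient = 15.0
T_body - T_ambient = 1.9
Ratio = 7.894737
ln(ratio) = 2.066196
t = 2.066196 / 0.105 = 19.68 hours

19.68


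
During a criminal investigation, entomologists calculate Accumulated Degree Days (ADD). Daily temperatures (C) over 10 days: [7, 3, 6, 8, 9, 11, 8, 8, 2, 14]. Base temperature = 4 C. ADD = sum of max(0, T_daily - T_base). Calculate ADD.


Computing ADD day by day:
Day 1: max(0, 7 - 4) = 3
Day 2: max(0, 3 - 4) = 0
Day 3: max(0, 6 - 4) = 2
Day 4: max(0, 8 - 4) = 4
Day 5: max(0, 9 - 4) = 5
Day 6: max(0, 11 - 4) = 7
Day 7: max(0, 8 - 4) = 4
Day 8: max(0, 8 - 4) = 4
Day 9: max(0, 2 - 4) = 0
Day 10: max(0, 14 - 4) = 10
Total ADD = 39

39


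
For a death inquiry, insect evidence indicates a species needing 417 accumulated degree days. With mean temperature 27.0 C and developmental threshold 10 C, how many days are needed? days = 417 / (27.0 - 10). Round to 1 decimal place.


Insect development time:
Effective temperature = avg_temp - T_base = 27.0 - 10 = 17.0 C
Days = ADD / effective_temp = 417 / 17.0 = 24.5 days

24.5


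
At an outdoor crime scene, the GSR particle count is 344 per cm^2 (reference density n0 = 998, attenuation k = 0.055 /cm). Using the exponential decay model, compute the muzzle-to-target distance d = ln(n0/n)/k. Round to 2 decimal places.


GSR distance calculation:
n0/n = 998 / 344 = 2.901163
ln(n0/n) = 1.065112
d = 1.065112 / 0.055 = 19.37 cm

19.37


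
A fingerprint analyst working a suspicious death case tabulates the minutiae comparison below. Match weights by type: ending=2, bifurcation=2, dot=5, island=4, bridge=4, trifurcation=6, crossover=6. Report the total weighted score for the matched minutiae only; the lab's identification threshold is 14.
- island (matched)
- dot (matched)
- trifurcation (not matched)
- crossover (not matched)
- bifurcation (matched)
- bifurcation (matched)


Weighted minutiae match score:
  island: matched, +4 (running total 4)
  dot: matched, +5 (running total 9)
  trifurcation: not matched, +0
  crossover: not matched, +0
  bifurcation: matched, +2 (running total 11)
  bifurcation: matched, +2 (running total 13)
Total score = 13
Threshold = 14; verdict = inconclusive

13


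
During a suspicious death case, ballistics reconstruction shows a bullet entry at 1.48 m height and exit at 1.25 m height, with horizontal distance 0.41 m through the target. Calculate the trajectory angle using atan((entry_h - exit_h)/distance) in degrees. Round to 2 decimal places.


Bullet trajectory angle:
Height difference = 1.48 - 1.25 = 0.23 m
angle = atan(0.23 / 0.41)
angle = atan(0.560976)
angle = 29.29 degrees

29.29


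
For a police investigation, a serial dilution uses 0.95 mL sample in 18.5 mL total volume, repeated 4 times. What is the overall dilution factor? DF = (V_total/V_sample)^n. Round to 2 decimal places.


Dilution factor calculation:
Single dilution = V_total / V_sample = 18.5 / 0.95 ≈ 19.473684
Number of dilutions = 4
Total DF = (18.5 / 0.95)^4 (full precision, rounded at the end) = 143811.13

143811.13


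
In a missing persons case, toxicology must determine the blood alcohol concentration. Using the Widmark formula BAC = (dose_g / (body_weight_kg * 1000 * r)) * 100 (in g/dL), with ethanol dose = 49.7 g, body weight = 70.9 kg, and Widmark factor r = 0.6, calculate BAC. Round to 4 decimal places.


Applying the Widmark formula:
BAC = (dose_g / (body_wt * 1000 * r)) * 100
Denominator = 70.9 * 1000 * 0.6 = 42540
BAC = (49.7 / 42540) * 100
BAC = 0.1168 g/dL

0.1168


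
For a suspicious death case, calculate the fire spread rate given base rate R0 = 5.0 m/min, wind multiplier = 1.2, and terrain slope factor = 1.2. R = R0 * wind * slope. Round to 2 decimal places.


Fire spread rate calculation:
R = R0 * wind_factor * slope_factor
= 5.0 * 1.2 * 1.2
= 6 * 1.2
= 7.20 m/min

7.20


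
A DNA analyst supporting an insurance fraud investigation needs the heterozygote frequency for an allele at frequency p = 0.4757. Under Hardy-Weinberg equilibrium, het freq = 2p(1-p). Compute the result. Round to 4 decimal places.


Hardy-Weinberg heterozygote frequency:
q = 1 - p = 1 - 0.4757 = 0.5243
2pq = 2 * 0.4757 * 0.5243 = 0.4988

0.4988


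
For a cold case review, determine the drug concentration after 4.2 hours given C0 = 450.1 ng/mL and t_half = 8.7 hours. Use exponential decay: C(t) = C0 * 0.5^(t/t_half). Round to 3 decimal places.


Drug concentration decay:
Number of half-lives = t / t_half = 4.2 / 8.7 = 0.482759
Decay factor = 0.5^0.482759 = 0.71560779
C(t) = 450.1 * 0.71560779 = 322.095 ng/mL

322.095


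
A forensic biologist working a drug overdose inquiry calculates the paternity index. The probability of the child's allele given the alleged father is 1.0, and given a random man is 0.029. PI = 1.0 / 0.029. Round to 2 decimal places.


Paternity Index calculation:
PI = P(allele|father) / P(allele|random)
PI = 1.0 / 0.029
PI = 34.48

34.48


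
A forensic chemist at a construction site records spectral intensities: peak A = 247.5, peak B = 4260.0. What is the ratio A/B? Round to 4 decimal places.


Spectral peak ratio:
Peak A = 247.5 counts
Peak B = 4260.0 counts
Ratio = 247.5 / 4260.0 = 0.0581

0.0581


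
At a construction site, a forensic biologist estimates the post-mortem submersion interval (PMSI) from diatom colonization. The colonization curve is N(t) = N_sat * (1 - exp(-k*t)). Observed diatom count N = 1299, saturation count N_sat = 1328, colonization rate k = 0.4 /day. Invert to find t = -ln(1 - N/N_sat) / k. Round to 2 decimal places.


PMSI from diatom colonization curve:
N / N_sat = 1299 / 1328 = 0.978163
1 - N/N_sat = 0.021837
ln(1 - N/N_sat) = -3.82415
t = -ln(1 - N/N_sat) / k = -(-3.82415) / 0.4 = 9.56 days

9.56


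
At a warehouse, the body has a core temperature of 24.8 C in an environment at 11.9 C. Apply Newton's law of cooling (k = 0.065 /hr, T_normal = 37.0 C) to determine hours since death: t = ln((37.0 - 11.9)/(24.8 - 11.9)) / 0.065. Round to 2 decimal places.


Using Newton's law of cooling:
t = ln((T_normal - T_ambient) / (T_body - T_ambient)) / k
T_normal - T_ambient = 25.1
T_body - T_ambient = 12.9
Ratio = 1.945736
ln(ratio) = 0.66564
t = 0.66564 / 0.065 = 10.24 hours

10.24


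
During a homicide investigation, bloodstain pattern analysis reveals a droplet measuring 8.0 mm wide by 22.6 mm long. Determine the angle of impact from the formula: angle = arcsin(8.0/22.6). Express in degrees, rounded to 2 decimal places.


Blood spatter impact angle calculation:
width / length = 8.0 / 22.6 = 0.353982
angle = arcsin(0.353982)
angle = 20.73 degrees

20.73


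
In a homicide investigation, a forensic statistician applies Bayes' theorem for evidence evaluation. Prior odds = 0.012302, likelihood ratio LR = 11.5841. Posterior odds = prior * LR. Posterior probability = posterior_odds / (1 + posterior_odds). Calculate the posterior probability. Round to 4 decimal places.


Bayesian evidence evaluation:
Posterior odds = prior_odds * LR = 0.012302 * 11.5841 = 0.1425076
Posterior probability = posterior_odds / (1 + posterior_odds)
= 0.1425076 / (1 + 0.1425076)
= 0.1425076 / 1.1425076
= 0.1247

0.1247


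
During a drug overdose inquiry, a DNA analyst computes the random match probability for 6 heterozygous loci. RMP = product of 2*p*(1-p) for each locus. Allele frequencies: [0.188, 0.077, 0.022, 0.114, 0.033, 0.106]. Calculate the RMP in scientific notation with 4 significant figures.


Computing RMP for 6 loci:
Locus 1: 2 * 0.188 * 0.812 = 0.305312
Locus 2: 2 * 0.077 * 0.923 = 0.142142
Locus 3: 2 * 0.022 * 0.978 = 0.043032
Locus 4: 2 * 0.114 * 0.886 = 0.202008
Locus 5: 2 * 0.033 * 0.967 = 0.063822
Locus 6: 2 * 0.106 * 0.894 = 0.189528
RMP = 4.563e-06

4.563e-06


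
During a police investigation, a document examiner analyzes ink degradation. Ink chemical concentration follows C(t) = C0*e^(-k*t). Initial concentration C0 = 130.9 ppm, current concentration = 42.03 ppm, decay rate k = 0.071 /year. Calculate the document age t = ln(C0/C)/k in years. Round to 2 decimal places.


Document age estimation:
C0/C = 130.9 / 42.03 = 3.114442
ln(C0/C) = 1.13605
t = 1.13605 / 0.071 = 16.00 years

16.00


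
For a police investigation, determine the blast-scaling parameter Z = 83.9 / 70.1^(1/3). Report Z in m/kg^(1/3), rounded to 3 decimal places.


Scaled distance calculation:
W^(1/3) = 70.1^(1/3) = 4.123247
Z = R / W^(1/3) = 83.9 / 4.123247
Z = 20.348 m/kg^(1/3)

20.348


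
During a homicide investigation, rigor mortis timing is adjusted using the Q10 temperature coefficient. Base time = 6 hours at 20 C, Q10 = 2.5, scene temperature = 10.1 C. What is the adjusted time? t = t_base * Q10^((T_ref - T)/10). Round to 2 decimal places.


Rigor mortis time adjustment:
Exponent = (T_ref - T_actual) / 10 = (20 - 10.1) / 10 = 0.99
Q10 factor = 2.5^0.99 = 2.4772
t_adjusted = 6 * 2.4772 = 14.86 hours

14.86


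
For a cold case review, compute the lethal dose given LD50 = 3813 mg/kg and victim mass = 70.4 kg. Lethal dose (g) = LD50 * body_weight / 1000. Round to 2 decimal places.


Lethal dose calculation:
Lethal dose = LD50 * body_weight / 1000
= 3813 * 70.4 / 1000
= 268435.2 / 1000
= 268.44 g

268.44


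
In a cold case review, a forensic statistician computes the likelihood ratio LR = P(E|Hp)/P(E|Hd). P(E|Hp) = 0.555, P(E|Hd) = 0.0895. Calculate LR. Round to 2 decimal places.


Likelihood ratio calculation:
LR = P(E|Hp) / P(E|Hd)
LR = 0.555 / 0.0895
LR = 6.20

6.20


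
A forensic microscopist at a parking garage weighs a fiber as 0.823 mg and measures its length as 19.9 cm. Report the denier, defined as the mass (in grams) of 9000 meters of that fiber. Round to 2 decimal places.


Denier calculation:
Mass in grams = 0.823 mg / 1000 = 0.000823 g
Length in meters = 19.9 cm / 100 = 0.199 m
Linear density = mass / length = 0.000823 / 0.199 = 0.00413568 g/m
Denier = (g/m) * 9000 = 0.00413568 * 9000 = 37.22

37.22


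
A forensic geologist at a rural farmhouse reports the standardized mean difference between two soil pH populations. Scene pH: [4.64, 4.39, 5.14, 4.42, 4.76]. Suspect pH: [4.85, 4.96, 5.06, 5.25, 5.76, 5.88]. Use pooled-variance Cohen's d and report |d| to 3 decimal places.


Pooled-variance Cohen's d for soil pH comparison:
Scene mean = 23.35 / 5 = 4.67
Suspect mean = 31.76 / 6 = 5.293333
Scene sample variance s_s^2 = 0.0927
Suspect sample variance s_c^2 = 0.185187
Pooled variance = ((n_s-1)*s_s^2 + (n_c-1)*s_c^2) / (n_s + n_c - 2) = 0.144081
Pooled SD = sqrt(0.144081) = 0.37958
Mean difference = -0.623333
|d| = |-0.623333| / 0.37958 = 1.642

1.642


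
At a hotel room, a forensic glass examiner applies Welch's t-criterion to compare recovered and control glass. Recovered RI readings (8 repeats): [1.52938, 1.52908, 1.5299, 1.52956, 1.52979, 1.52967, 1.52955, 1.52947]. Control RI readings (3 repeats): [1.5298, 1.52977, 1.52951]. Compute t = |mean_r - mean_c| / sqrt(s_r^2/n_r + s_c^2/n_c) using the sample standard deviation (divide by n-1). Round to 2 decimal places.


Welch's t-criterion for glass RI comparison:
Recovered mean = sum / n_r = 12.2364 / 8 = 1.52955
Control mean = sum / n_c = 4.58908 / 3 = 1.5296933
Recovered sample variance s_r^2 = 6.44e-08
Control sample variance s_c^2 = 2.54333e-08
Welch SE (unpooled) = sqrt(s_r^2/n_r + s_c^2/n_c) = sqrt(8.05e-09 + 8.47778e-09) = sqrt(1.65278e-08) = 0.00012856
|mean_r - mean_c| = 0.000143333
t = 0.000143333 / 0.00012856 = 1.11

1.11


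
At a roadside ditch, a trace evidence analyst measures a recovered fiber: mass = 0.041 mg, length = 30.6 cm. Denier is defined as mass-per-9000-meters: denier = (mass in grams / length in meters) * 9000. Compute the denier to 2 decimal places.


Denier calculation:
Mass in grams = 0.041 mg / 1000 = 0.000041 g
Length in meters = 30.6 cm / 100 = 0.306 m
Linear density = mass / length = 0.000041 / 0.306 = 0.00013399 g/m
Denier = (g/m) * 9000 = 0.00013399 * 9000 = 1.21

1.21


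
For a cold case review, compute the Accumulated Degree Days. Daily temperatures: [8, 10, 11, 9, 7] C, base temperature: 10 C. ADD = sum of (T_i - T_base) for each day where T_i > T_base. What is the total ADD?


Computing ADD day by day:
Day 1: max(0, 8 - 10) = 0
Day 2: max(0, 10 - 10) = 0
Day 3: max(0, 11 - 10) = 1
Day 4: max(0, 9 - 10) = 0
Day 5: max(0, 7 - 10) = 0
Total ADD = 1

1


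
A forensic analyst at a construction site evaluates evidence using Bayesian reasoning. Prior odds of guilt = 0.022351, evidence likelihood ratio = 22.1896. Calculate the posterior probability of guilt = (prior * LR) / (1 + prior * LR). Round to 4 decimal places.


Bayesian evidence evaluation:
Posterior odds = prior_odds * LR = 0.022351 * 22.1896 = 0.4959597
Posterior probability = posterior_odds / (1 + posterior_odds)
= 0.4959597 / (1 + 0.4959597)
= 0.4959597 / 1.4959597
= 0.3315

0.3315


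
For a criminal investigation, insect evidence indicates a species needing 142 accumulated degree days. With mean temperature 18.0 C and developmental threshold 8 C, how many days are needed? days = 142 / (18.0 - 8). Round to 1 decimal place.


Insect development time:
Effective temperature = avg_temp - T_base = 18.0 - 8 = 10.0 C
Days = ADD / effective_temp = 142 / 10.0 = 14.2 days

14.2


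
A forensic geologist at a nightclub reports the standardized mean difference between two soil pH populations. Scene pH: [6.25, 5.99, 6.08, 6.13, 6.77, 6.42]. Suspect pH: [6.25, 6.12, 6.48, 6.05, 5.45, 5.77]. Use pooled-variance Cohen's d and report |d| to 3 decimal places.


Pooled-variance Cohen's d for soil pH comparison:
Scene mean = 37.64 / 6 = 6.273333
Suspect mean = 36.12 / 6 = 6.02
Scene sample variance s_s^2 = 0.081387
Suspect sample variance s_c^2 = 0.13256
Pooled variance = ((n_s-1)*s_s^2 + (n_c-1)*s_c^2) / (n_s + n_c - 2) = 0.106973
Pooled SD = sqrt(0.106973) = 0.327067
Mean difference = 0.253333
|d| = |0.253333| / 0.327067 = 0.775

0.775


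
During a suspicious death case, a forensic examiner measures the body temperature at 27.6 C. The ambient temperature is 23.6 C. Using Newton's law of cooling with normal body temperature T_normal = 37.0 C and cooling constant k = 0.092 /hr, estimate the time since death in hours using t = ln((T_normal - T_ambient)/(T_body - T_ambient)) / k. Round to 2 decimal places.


Using Newton's law of cooling:
t = ln((T_normal - T_ambient) / (T_body - T_ambient)) / k
T_normal - T_ambient = 13.4
T_body - T_ambient = 4.0
Ratio = 3.35
ln(ratio) = 1.20896
t = 1.20896 / 0.092 = 13.14 hours

13.14


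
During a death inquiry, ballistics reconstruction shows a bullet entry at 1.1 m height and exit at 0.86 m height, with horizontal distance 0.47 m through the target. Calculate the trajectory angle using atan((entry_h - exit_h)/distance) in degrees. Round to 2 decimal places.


Bullet trajectory angle:
Height difference = 1.1 - 0.86 = 0.24 m
angle = atan(0.24 / 0.47)
angle = atan(0.510638)
angle = 27.05 degrees

27.05


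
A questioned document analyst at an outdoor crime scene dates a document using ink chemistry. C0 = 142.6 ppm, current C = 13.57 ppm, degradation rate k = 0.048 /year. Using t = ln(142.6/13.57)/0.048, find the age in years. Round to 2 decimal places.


Document age estimation:
C0/C = 142.6 / 13.57 = 10.508475
ln(C0/C) = 2.352182
t = 2.352182 / 0.048 = 49.00 years

49.00


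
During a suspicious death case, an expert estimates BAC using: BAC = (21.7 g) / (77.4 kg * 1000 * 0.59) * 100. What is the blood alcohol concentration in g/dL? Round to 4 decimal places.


Applying the Widmark formula:
BAC = (dose_g / (body_wt * 1000 * r)) * 100
Denominator = 77.4 * 1000 * 0.59 = 45666
BAC = (21.7 / 45666) * 100
BAC = 0.0475 g/dL

0.0475


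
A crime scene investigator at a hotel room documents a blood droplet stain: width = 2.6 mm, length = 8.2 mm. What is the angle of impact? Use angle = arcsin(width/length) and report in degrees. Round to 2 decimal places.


Blood spatter impact angle calculation:
width / length = 2.6 / 8.2 = 0.317073
angle = arcsin(0.317073)
angle = 18.49 degrees

18.49


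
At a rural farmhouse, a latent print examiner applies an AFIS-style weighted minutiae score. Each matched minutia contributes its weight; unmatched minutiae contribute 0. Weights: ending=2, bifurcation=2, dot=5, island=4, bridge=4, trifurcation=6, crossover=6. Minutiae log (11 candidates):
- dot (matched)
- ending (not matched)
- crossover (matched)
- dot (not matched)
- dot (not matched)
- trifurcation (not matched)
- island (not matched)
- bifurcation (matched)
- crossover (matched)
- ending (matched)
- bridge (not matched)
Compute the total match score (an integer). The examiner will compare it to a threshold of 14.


Weighted minutiae match score:
  dot: matched, +5 (running total 5)
  ending: not matched, +0
  crossover: matched, +6 (running total 11)
  dot: not matched, +0
  dot: not matched, +0
  trifurcation: not matched, +0
  island: not matched, +0
  bifurcation: matched, +2 (running total 13)
  crossover: matched, +6 (running total 19)
  ending: matched, +2 (running total 21)
  bridge: not matched, +0
Total score = 21
Threshold = 14; verdict = identification

21


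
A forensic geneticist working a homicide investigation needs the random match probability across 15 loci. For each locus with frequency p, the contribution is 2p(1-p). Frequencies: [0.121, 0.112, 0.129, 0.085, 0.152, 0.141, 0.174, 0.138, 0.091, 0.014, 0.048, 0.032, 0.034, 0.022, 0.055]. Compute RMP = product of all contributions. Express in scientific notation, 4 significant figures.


Computing RMP for 15 loci:
Locus 1: 2 * 0.121 * 0.879 = 0.212718
Locus 2: 2 * 0.112 * 0.888 = 0.198912
Locus 3: 2 * 0.129 * 0.871 = 0.224718
Locus 4: 2 * 0.085 * 0.915 = 0.15555
Locus 5: 2 * 0.152 * 0.848 = 0.257792
Locus 6: 2 * 0.141 * 0.859 = 0.242238
Locus 7: 2 * 0.174 * 0.826 = 0.287448
Locus 8: 2 * 0.138 * 0.862 = 0.237912
Locus 9: 2 * 0.091 * 0.909 = 0.165438
Locus 10: 2 * 0.014 * 0.986 = 0.027608
Locus 11: 2 * 0.048 * 0.952 = 0.091392
Locus 12: 2 * 0.032 * 0.968 = 0.061952
Locus 13: 2 * 0.034 * 0.966 = 0.065688
Locus 14: 2 * 0.022 * 0.978 = 0.043032
Locus 15: 2 * 0.055 * 0.945 = 0.10395
RMP = 4.800e-14

4.800e-14


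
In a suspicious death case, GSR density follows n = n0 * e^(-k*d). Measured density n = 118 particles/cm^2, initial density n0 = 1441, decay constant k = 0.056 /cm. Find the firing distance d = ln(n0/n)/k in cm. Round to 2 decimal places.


GSR distance calculation:
n0/n = 1441 / 118 = 12.211864
ln(n0/n) = 2.502408
d = 2.502408 / 0.056 = 44.69 cm

44.69


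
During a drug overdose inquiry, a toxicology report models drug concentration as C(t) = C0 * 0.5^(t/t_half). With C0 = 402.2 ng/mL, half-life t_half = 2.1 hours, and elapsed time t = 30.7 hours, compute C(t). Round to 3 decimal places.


Drug concentration decay:
Number of half-lives = t / t_half = 30.7 / 2.1 = 14.619048
Decay factor = 0.5^14.619048 = 0.00003974
C(t) = 402.2 * 0.00003974 = 0.016 ng/mL

0.016


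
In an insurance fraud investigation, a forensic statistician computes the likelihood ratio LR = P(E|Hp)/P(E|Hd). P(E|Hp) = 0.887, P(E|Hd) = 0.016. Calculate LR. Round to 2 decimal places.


Likelihood ratio calculation:
LR = P(E|Hp) / P(E|Hd)
LR = 0.887 / 0.016
LR = 55.44

55.44


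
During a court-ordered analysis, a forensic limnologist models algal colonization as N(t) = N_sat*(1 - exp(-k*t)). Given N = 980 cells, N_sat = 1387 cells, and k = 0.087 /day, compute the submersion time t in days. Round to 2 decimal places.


PMSI from diatom colonization curve:
N / N_sat = 980 / 1387 = 0.706561
1 - N/N_sat = 0.293439
ln(1 - N/N_sat) = -1.226085
t = -ln(1 - N/N_sat) / k = -(-1.226085) / 0.087 = 14.09 days

14.09


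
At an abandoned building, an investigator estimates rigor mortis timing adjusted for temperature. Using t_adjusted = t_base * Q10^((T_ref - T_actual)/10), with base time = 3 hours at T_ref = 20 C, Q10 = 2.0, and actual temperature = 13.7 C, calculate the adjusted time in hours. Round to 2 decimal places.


Rigor mortis time adjustment:
Exponent = (T_ref - T_actual) / 10 = (20 - 13.7) / 10 = 0.63
Q10 factor = 2.0^0.63 = 1.54756
t_adjusted = 3 * 1.54756 = 4.64 hours

4.64


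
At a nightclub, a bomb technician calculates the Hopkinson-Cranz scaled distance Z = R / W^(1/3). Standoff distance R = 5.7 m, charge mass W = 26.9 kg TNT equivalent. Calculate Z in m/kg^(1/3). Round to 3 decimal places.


Scaled distance calculation:
W^(1/3) = 26.9^(1/3) = 2.996292
Z = R / W^(1/3) = 5.7 / 2.996292
Z = 1.902 m/kg^(1/3)

1.902


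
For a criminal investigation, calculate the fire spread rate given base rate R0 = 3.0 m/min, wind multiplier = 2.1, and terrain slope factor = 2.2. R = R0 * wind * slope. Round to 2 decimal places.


Fire spread rate calculation:
R = R0 * wind_factor * slope_factor
= 3.0 * 2.1 * 2.2
= 6.3 * 2.2
= 13.86 m/min

13.86


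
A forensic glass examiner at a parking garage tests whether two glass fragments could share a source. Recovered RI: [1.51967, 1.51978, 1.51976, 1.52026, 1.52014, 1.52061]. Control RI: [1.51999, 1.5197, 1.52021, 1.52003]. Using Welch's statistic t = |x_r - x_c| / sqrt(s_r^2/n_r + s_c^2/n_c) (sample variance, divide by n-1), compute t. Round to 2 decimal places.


Welch's t-criterion for glass RI comparison:
Recovered mean = sum / n_r = 9.12022 / 6 = 1.5200367
Control mean = sum / n_c = 6.07993 / 4 = 1.5199825
Recovered sample variance s_r^2 = 1.33227e-07
Control sample variance s_c^2 = 4.4625e-08
Welch SE (unpooled) = sqrt(s_r^2/n_r + s_c^2/n_c) = sqrt(2.22044e-08 + 1.11562e-08) = sqrt(3.33606e-08) = 0.000182649
|mean_r - mean_c| = 5.41667e-05
t = 5.41667e-05 / 0.000182649 = 0.30

0.30


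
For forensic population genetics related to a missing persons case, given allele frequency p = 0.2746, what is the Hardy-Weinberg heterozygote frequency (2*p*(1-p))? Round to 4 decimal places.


Hardy-Weinberg heterozygote frequency:
q = 1 - p = 1 - 0.2746 = 0.7254
2pq = 2 * 0.2746 * 0.7254 = 0.3984

0.3984


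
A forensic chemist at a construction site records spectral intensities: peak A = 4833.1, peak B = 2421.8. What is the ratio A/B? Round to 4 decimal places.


Spectral peak ratio:
Peak A = 4833.1 counts
Peak B = 2421.8 counts
Ratio = 4833.1 / 2421.8 = 1.9957

1.9957


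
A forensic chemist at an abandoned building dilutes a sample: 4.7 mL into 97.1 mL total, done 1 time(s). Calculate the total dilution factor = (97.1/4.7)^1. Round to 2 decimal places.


Dilution factor calculation:
Single dilution = V_total / V_sample = 97.1 / 4.7 ≈ 20.659574
Number of dilutions = 1
Total DF = (97.1 / 4.7)^1 (full precision, rounded at the end) = 20.66

20.66


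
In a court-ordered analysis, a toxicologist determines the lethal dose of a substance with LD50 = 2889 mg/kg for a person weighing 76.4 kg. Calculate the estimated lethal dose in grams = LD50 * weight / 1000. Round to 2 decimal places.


Lethal dose calculation:
Lethal dose = LD50 * body_weight / 1000
= 2889 * 76.4 / 1000
= 220719.6 / 1000
= 220.72 g

220.72


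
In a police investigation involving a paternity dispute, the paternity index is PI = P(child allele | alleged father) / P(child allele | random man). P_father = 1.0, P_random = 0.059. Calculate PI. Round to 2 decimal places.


Paternity Index calculation:
PI = P(allele|father) / P(allele|random)
PI = 1.0 / 0.059
PI = 16.95

16.95


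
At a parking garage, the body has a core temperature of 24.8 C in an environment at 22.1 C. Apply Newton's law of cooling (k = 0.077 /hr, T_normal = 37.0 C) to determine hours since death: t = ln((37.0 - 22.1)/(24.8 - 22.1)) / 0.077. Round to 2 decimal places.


Using Newton's law of cooling:
t = ln((T_normal - T_ambient) / (T_body - T_ambient)) / k
T_normal - T_ambient = 14.9
T_body - T_ambient = 2.7
Ratio = 5.518519
ln(ratio) = 1.70811
t = 1.70811 / 0.077 = 22.18 hours

22.18


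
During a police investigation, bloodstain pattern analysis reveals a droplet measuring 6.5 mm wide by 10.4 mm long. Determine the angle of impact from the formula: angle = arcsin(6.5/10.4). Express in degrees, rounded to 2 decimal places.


Blood spatter impact angle calculation:
width / length = 6.5 / 10.4 = 0.625
angle = arcsin(0.625)
angle = 38.68 degrees

38.68


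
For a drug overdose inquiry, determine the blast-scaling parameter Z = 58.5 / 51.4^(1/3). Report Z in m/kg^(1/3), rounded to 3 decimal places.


Scaled distance calculation:
W^(1/3) = 51.4^(1/3) = 3.7181
Z = R / W^(1/3) = 58.5 / 3.7181
Z = 15.734 m/kg^(1/3)

15.734


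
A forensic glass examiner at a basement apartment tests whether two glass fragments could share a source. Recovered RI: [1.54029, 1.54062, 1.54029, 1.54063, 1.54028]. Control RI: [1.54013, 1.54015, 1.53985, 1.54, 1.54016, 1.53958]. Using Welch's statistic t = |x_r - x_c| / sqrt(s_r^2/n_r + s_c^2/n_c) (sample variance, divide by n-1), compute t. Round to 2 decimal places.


Welch's t-criterion for glass RI comparison:
Recovered mean = sum / n_r = 7.70211 / 5 = 1.540422
Control mean = sum / n_c = 9.23987 / 6 = 1.5399783
Recovered sample variance s_r^2 = 3.437e-08
Control sample variance s_c^2 = 5.22167e-08
Welch SE (unpooled) = sqrt(s_r^2/n_r + s_c^2/n_c) = sqrt(6.874e-09 + 8.70278e-09) = sqrt(1.55768e-08) = 0.000124807
|mean_r - mean_c| = 0.000443667
t = 0.000443667 / 0.000124807 = 3.55

3.55


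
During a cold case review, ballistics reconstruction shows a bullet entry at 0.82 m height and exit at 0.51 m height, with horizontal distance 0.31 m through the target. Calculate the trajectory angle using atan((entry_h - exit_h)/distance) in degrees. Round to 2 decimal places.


Bullet trajectory angle:
Height difference = 0.82 - 0.51 = 0.31 m
angle = atan(0.31 / 0.31)
angle = atan(1)
angle = 45.00 degrees

45.00


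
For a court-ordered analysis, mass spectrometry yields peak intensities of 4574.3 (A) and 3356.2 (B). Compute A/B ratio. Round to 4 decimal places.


Spectral peak ratio:
Peak A = 4574.3 counts
Peak B = 3356.2 counts
Ratio = 4574.3 / 3356.2 = 1.3629

1.3629


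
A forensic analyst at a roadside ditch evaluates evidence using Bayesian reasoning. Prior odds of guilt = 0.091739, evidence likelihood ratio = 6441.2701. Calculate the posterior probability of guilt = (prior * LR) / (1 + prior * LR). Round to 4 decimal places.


Bayesian evidence evaluation:
Posterior odds = prior_odds * LR = 0.091739 * 6441.2701 = 590.9157
Posterior probability = posterior_odds / (1 + posterior_odds)
= 590.9157 / (1 + 590.9157)
= 590.9157 / 591.9157
= 0.9983

0.9983


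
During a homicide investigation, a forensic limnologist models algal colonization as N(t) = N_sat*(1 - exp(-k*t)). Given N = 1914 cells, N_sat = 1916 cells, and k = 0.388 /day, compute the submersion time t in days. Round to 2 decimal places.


PMSI from diatom colonization curve:
N / N_sat = 1914 / 1916 = 0.998956
1 - N/N_sat = 0.001044
ln(1 - N/N_sat) = -6.864696
t = -ln(1 - N/N_sat) / k = -(-6.864696) / 0.388 = 17.69 days

17.69


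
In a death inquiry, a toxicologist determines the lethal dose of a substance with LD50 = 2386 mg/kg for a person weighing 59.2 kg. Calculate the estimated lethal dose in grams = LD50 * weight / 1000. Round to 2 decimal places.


Lethal dose calculation:
Lethal dose = LD50 * body_weight / 1000
= 2386 * 59.2 / 1000
= 141251.2 / 1000
= 141.25 g

141.25


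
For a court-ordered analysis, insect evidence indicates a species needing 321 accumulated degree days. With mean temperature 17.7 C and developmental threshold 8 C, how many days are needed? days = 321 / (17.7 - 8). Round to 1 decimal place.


Insect development time:
Effective temperature = avg_temp - T_base = 17.7 - 8 = 9.7 C
Days = ADD / effective_temp = 321 / 9.7 = 33.1 days

33.1


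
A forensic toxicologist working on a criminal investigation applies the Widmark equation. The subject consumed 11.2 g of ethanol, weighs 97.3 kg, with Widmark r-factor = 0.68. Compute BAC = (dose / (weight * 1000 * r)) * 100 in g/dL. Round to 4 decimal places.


Applying the Widmark formula:
BAC = (dose_g / (body_wt * 1000 * r)) * 100
Denominator = 97.3 * 1000 * 0.68 = 66164
BAC = (11.2 / 66164) * 100
BAC = 0.0169 g/dL

0.0169


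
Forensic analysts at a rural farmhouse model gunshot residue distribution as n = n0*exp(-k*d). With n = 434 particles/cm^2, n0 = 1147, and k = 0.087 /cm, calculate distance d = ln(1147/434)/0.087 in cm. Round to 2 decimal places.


GSR distance calculation:
n0/n = 1147 / 434 = 2.642857
ln(n0/n) = 0.971861
d = 0.971861 / 0.087 = 11.17 cm

11.17


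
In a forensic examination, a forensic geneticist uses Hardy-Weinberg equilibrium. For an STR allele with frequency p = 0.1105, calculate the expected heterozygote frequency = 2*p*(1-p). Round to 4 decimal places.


Hardy-Weinberg heterozygote frequency:
q = 1 - p = 1 - 0.1105 = 0.8895
2pq = 2 * 0.1105 * 0.8895 = 0.1966

0.1966


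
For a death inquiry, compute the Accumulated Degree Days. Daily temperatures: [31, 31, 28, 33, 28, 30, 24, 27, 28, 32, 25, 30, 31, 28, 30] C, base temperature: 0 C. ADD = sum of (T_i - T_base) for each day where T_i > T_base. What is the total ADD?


Computing ADD day by day:
Day 1: max(0, 31 - 0) = 31
Day 2: max(0, 31 - 0) = 31
Day 3: max(0, 28 - 0) = 28
Day 4: max(0, 33 - 0) = 33
Day 5: max(0, 28 - 0) = 28
Day 6: max(0, 30 - 0) = 30
Day 7: max(0, 24 - 0) = 24
Day 8: max(0, 27 - 0) = 27
Day 9: max(0, 28 - 0) = 28
Day 10: max(0, 32 - 0) = 32
Day 11: max(0, 25 - 0) = 25
Day 12: max(0, 30 - 0) = 30
Day 13: max(0, 31 - 0) = 31
Day 14: max(0, 28 - 0) = 28
Day 15: max(0, 30 - 0) = 30
Total ADD = 436

436


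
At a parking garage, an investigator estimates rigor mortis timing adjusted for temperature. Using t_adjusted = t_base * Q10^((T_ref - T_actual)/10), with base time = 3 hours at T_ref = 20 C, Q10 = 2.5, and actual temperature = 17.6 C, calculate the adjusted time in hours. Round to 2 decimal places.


Rigor mortis time adjustment:
Exponent = (T_ref - T_actual) / 10 = (20 - 17.6) / 10 = 0.24
Q10 factor = 2.5^0.24 = 1.24596
t_adjusted = 3 * 1.24596 = 3.74 hours

3.74


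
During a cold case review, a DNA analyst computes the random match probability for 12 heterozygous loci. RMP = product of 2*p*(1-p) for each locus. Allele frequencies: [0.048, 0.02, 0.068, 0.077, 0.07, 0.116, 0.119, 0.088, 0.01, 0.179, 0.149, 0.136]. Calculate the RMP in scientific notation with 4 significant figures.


Computing RMP for 12 loci:
Locus 1: 2 * 0.048 * 0.952 = 0.091392
Locus 2: 2 * 0.02 * 0.98 = 0.0392
Locus 3: 2 * 0.068 * 0.932 = 0.126752
Locus 4: 2 * 0.077 * 0.923 = 0.142142
Locus 5: 2 * 0.07 * 0.93 = 0.1302
Locus 6: 2 * 0.116 * 0.884 = 0.205088
Locus 7: 2 * 0.119 * 0.881 = 0.209678
Locus 8: 2 * 0.088 * 0.912 = 0.160512
Locus 9: 2 * 0.01 * 0.99 = 0.0198
Locus 10: 2 * 0.179 * 0.821 = 0.293918
Locus 11: 2 * 0.149 * 0.851 = 0.253598
Locus 12: 2 * 0.136 * 0.864 = 0.235008
RMP = 2.012e-11

2.012e-11


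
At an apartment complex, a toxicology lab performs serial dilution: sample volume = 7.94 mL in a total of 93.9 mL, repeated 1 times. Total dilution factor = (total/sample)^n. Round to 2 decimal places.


Dilution factor calculation:
Single dilution = V_total / V_sample = 93.9 / 7.94 ≈ 11.826196
Number of dilutions = 1
Total DF = (93.9 / 7.94)^1 (full precision, rounded at the end) = 11.83

11.83


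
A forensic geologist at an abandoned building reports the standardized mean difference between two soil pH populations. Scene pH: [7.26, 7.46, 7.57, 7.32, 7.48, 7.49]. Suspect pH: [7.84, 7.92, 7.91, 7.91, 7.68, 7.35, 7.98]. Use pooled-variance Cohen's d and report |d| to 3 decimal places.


Pooled-variance Cohen's d for soil pH comparison:
Scene mean = 44.58 / 6 = 7.43
Suspect mean = 54.59 / 7 = 7.798571
Scene sample variance s_s^2 = 0.01352
Suspect sample variance s_c^2 = 0.048248
Pooled variance = ((n_s-1)*s_s^2 + (n_c-1)*s_c^2) / (n_s + n_c - 2) = 0.032462
Pooled SD = sqrt(0.032462) = 0.180172
Mean difference = -0.368571
|d| = |-0.368571| / 0.180172 = 2.046

2.046


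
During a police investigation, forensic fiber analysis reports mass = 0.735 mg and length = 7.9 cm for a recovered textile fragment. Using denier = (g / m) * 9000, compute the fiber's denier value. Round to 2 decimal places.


Denier calculation:
Mass in grams = 0.735 mg / 1000 = 0.000735 g
Length in meters = 7.9 cm / 100 = 0.079 m
Linear density = mass / length = 0.000735 / 0.079 = 0.0093038 g/m
Denier = (g/m) * 9000 = 0.0093038 * 9000 = 83.73

83.73


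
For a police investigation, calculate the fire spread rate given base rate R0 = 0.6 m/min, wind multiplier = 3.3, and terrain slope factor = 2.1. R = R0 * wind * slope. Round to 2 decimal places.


Fire spread rate calculation:
R = R0 * wind_factor * slope_factor
= 0.6 * 3.3 * 2.1
= 1.98 * 2.1
= 4.16 m/min

4.16


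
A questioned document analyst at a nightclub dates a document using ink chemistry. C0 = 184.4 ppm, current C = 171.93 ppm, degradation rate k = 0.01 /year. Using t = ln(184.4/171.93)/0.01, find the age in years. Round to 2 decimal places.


Document age estimation:
C0/C = 184.4 / 171.93 = 1.07253
ln(C0/C) = 0.07002
t = 0.07002 / 0.01 = 7.00 years

7.00


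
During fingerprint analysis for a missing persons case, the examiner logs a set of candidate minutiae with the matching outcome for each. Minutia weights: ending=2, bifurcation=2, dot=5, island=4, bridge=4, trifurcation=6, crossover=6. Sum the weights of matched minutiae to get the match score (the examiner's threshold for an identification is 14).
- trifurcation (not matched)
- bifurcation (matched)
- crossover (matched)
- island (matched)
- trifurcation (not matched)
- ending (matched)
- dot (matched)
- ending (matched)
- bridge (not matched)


Weighted minutiae match score:
  trifurcation: not matched, +0
  bifurcation: matched, +2 (running total 2)
  crossover: matched, +6 (running total 8)
  island: matched, +4 (running total 12)
  trifurcation: not matched, +0
  ending: matched, +2 (running total 14)
  dot: matched, +5 (running total 19)
  ending: matched, +2 (running total 21)
  bridge: not matched, +0
Total score = 21
Threshold = 14; verdict = identification

21


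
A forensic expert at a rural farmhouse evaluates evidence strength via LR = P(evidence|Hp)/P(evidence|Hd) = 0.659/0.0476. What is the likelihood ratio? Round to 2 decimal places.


Likelihood ratio calculation:
LR = P(E|Hp) / P(E|Hd)
LR = 0.659 / 0.0476
LR = 13.84

13.84


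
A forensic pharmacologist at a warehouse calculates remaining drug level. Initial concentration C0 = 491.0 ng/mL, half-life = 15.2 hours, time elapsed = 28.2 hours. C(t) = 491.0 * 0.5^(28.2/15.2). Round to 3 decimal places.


Drug concentration decay:
Number of half-lives = t / t_half = 28.2 / 15.2 = 1.855263
Decay factor = 0.5^1.855263 = 0.27638227
C(t) = 491.0 * 0.27638227 = 135.704 ng/mL

135.704


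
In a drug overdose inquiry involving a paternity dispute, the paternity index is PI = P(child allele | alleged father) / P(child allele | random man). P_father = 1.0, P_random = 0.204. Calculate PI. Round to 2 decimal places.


Paternity Index calculation:
PI = P(allele|father) / P(allele|random)
PI = 1.0 / 0.204
PI = 4.90

4.90


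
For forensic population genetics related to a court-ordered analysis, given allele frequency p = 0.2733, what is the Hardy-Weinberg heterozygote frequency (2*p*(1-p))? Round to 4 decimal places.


Hardy-Weinberg heterozygote frequency:
q = 1 - p = 1 - 0.2733 = 0.7267
2pq = 2 * 0.2733 * 0.7267 = 0.3972

0.3972


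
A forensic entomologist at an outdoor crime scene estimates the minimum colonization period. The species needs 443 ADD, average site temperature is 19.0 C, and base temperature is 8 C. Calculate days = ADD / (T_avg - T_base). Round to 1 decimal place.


Insect development time:
Effective temperature = avg_temp - T_base = 19.0 - 8 = 11.0 C
Days = ADD / effective_temp = 443 / 11.0 = 40.3 days

40.3


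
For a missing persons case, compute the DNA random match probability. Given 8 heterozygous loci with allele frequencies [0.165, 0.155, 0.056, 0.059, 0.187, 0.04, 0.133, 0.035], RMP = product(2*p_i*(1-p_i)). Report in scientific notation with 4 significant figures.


Computing RMP for 8 loci:
Locus 1: 2 * 0.165 * 0.835 = 0.27555
Locus 2: 2 * 0.155 * 0.845 = 0.26195
Locus 3: 2 * 0.056 * 0.944 = 0.105728
Locus 4: 2 * 0.059 * 0.941 = 0.111038
Locus 5: 2 * 0.187 * 0.813 = 0.304062
Locus 6: 2 * 0.04 * 0.96 = 0.0768
Locus 7: 2 * 0.133 * 0.867 = 0.230622
Locus 8: 2 * 0.035 * 0.965 = 0.06755
RMP = 3.083e-07

3.083e-07


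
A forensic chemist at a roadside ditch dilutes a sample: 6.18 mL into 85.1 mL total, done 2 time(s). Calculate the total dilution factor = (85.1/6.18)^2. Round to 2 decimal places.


Dilution factor calculation:
Single dilution = V_total / V_sample = 85.1 / 6.18 ≈ 13.770227
Number of dilutions = 2
Total DF = (85.1 / 6.18)^2 (full precision, rounded at the end) = 189.62

189.62
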